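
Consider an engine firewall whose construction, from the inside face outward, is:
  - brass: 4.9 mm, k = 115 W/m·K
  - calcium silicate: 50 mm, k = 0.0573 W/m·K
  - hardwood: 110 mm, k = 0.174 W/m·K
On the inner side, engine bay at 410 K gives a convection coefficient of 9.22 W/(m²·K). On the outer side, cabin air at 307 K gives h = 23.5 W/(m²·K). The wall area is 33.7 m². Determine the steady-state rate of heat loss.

Series thermal resistances:
R_inner film = 1/(h_i·A) = 1/(9.22×33.7) = 0.003218 K/W
R_brass = L/(kA) = 0.0049/(115×33.7) = 1.264×10^-6 K/W
R_calcium silicate = L/(kA) = 0.05/(0.0573×33.7) = 0.02589 K/W
R_hardwood = L/(kA) = 0.11/(0.174×33.7) = 0.01876 K/W
R_outer film = 1/(h_o·A) = 1/(23.5×33.7) = 0.001263 K/W
R_total = 0.04913 K/W
Q = ΔT / R_total = 103 / 0.04913

Q ≈ 2100 W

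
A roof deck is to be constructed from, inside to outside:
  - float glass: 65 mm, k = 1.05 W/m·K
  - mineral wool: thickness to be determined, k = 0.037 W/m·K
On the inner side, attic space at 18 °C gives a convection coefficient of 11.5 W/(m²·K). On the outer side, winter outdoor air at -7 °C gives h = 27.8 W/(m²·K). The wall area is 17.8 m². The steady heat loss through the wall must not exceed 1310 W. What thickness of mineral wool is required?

Treating each layer as a thermal resistance in series:
R_inner film = 1/(h_i·A) = 1/(11.5×17.8) = 0.004885 K/W
R_float glass = L/(kA) = 0.065/(1.05×17.8) = 0.003478 K/W
R_outer film = 1/(h_o·A) = 1/(27.8×17.8) = 0.002021 K/W
Sum of the known resistances R_other = 0.01038 K/W
Required total resistance R_tot = ΔT/Q_allow = 25/1310 = 0.01908 K/W
R_mineral wool = R_tot − R_other = 0.0087 K/W
L = R·k·A = 0.0087×0.037×17.8

L ≈ 5.73 mm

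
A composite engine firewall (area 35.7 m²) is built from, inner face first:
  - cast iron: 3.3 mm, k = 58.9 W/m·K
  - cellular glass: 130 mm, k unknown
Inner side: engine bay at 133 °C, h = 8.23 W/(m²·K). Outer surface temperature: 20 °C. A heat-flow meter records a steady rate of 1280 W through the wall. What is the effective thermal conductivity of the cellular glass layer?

Series thermal resistances:
R_inner film = 1/(h_i·A) = 1/(8.23×35.7) = 0.003404 K/W
R_cast iron = L/(kA) = 0.0033/(58.9×35.7) = 1.569×10^-6 K/W
Sum of known resistances R_other = 0.003405 K/W
Total R = ΔT/Q = 113/1280 = 0.08828 K/W
R_cellular glass = R_total − R_other = 0.08488 K/W
k = L/(R·A) = 0.13/(0.08488×35.7)

k ≈ 0.0429 W/(m·K)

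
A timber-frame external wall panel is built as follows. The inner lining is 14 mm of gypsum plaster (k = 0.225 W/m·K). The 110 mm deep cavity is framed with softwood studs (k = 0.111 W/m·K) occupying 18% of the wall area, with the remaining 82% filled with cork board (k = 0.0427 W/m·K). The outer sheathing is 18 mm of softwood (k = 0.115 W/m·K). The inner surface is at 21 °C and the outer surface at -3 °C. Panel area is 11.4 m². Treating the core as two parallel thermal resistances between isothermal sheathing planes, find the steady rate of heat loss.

Q ≈ 123 W

Sheathing layers in series; stud and cavity paths in parallel between them.
R_inner = 0.014/(0.225×11.4) = 0.005458 K/W
R_stud  = 0.11/(0.111×0.18×11.4) = 0.4829 K/W
R_cav   = 0.11/(0.0427×0.82×11.4) = 0.2756 K/W
1/R_core = 1/R_stud + 1/R_cav → R_core = 0.1755 K/W
R_outer = 0.018/(0.115×11.4) = 0.01373 K/W
R_total = 0.1946 K/W
Q = ΔT/R_total = 24/0.1946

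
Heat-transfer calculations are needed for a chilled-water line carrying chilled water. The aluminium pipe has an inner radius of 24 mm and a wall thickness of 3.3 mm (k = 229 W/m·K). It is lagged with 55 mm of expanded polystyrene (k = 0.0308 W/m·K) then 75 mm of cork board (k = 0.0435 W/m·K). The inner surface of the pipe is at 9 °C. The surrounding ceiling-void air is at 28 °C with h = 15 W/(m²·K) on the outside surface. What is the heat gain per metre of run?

q′ ≈ 2.33 W/m

Per-layer cylindrical resistances, series-summed:
R_aluminium pipe wall = ln(27.3/24)/(2π×229×1) = 8.954×10^-5 K/W
R_expanded polystyrene = ln(82.3/27.3)/(2π×0.0308×1) = 5.702 K/W
R_cork board = ln(157.3/82.3)/(2π×0.0435×1) = 2.37 K/W
R_outer film = 1/(h_o·2πr_oL) = 1/(15×2π×0.1573×1) = 0.06745 K/W
R_total = 8.14 K/W
Q = ΔT/R_total = 19/8.14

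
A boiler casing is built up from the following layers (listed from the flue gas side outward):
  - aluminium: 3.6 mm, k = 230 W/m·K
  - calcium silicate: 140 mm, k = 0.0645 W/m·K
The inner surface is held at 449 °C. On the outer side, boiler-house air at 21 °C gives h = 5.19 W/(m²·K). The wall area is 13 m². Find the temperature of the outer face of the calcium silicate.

T ≈ 55.9 °C

Series thermal resistances:
R_aluminium = L/(kA) = 0.0036/(230×13) = 1.204×10^-6 K/W
R_calcium silicate = L/(kA) = 0.14/(0.0645×13) = 0.167 K/W
R_outer film = 1/(h_o·A) = 1/(5.19×13) = 0.01482 K/W
R_total = 0.1818 K/W;  Q = ΔT/R_total = 428/0.1818 = 2354 W
T_interface = T_inner − Q·ΣR(inner→interface) = 449 − 2350×0.167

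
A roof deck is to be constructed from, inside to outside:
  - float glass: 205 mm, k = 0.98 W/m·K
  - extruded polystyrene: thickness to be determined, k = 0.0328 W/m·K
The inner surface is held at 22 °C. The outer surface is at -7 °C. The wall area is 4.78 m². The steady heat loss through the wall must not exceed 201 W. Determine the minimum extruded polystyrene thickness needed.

Treating each layer as a thermal resistance in series:
R_float glass = L/(kA) = 0.205/(0.98×4.78) = 0.04376 K/W
Sum of the known resistances R_other = 0.04376 K/W
Required total resistance R_tot = ΔT/Q_allow = 29/201 = 0.1443 K/W
R_extruded polystyrene = R_tot − R_other = 0.1005 K/W
L = R·k·A = 0.1005×0.0328×4.78

L ≈ 15.8 mm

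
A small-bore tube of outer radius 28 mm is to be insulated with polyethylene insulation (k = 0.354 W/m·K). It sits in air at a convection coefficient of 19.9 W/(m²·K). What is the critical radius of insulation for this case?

For a cylinder r_cr = k/h = 0.354/19.9
r_cr = 17.8 mm; since the bare radius (28 mm) is above r_cr, any added insulation will reduce heat loss.

r_cr ≈ 17.8 mm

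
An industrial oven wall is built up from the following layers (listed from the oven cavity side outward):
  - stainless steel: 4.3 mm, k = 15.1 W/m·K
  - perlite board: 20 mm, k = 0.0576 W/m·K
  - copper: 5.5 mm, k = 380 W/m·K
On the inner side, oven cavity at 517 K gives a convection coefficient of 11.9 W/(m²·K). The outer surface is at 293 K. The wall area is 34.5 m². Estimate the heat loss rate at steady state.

Thermal resistances in series:
R_inner film = 1/(h_i·A) = 1/(11.9×34.5) = 0.002436 K/W
R_stainless steel = L/(kA) = 0.0043/(15.1×34.5) = 8.254×10^-6 K/W
R_perlite board = L/(kA) = 0.02/(0.0576×34.5) = 0.01006 K/W
R_copper = L/(kA) = 0.0055/(380×34.5) = 4.195×10^-7 K/W
R_total = 0.01251 K/W
Q = ΔT / R_total = 224 / 0.01251

Q ≈ 17900 W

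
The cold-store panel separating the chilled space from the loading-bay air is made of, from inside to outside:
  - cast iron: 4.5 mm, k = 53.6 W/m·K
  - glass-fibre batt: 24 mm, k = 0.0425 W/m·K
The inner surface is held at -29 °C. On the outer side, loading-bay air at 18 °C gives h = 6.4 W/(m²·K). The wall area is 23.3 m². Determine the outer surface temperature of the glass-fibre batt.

Using the resistance-network approach (series):
R_cast iron = L/(kA) = 0.0045/(53.6×23.3) = 3.603×10^-6 K/W
R_glass-fibre batt = L/(kA) = 0.024/(0.0425×23.3) = 0.02424 K/W
R_outer film = 1/(h_o·A) = 1/(6.4×23.3) = 0.006706 K/W
R_total = 0.03095 K/W;  Q = ΔT/R_total = 47/0.03095 = 1519 W
T_interface = T_inner + Q·ΣR(inner→interface) = -29 + 1520×0.02424

T ≈ 7.82 °C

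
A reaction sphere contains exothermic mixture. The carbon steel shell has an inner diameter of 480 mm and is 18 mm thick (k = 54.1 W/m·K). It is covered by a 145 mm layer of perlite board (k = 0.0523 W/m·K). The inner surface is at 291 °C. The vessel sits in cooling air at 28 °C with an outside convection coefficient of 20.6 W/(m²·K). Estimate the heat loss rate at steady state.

For a spherical shell R = (1/r₁ − 1/r₂)/(4πk); film R = 1/(h·4πr²). In series:
R_carbon steel shell = (1/0.24 − 1/0.258)/(4π×54.1) = 4.276×10^-4 K/W
R_perlite board = (1/0.258 − 1/0.403)/(4π×0.0523) = 2.122 K/W
R_outer film = 1/(h·4πr_o²) = 1/(20.6×4π×0.403²) = 0.02379 K/W
R_total = 2.146 K/W
Q = ΔT/R_total = 263/2.146

Q ≈ 123 W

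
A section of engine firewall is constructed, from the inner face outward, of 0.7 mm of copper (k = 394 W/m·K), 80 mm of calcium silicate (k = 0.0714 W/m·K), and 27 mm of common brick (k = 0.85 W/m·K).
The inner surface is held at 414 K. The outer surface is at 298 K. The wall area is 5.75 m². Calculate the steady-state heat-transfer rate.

Series thermal resistances:
R_copper = L/(kA) = 0.0007/(394×5.75) = 3.09×10^-7 K/W
R_calcium silicate = L/(kA) = 0.08/(0.0714×5.75) = 0.1949 K/W
R_common brick = L/(kA) = 0.027/(0.85×5.75) = 0.005524 K/W
R_total = 0.2004 K/W
Q = ΔT / R_total = 116 / 0.2004

Q ≈ 579 W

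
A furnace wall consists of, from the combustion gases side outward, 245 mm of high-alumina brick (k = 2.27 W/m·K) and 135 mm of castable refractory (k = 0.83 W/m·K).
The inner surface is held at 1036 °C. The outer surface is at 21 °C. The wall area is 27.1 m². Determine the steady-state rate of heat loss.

Thermal resistances in series:
R_high-alumina brick = L/(kA) = 0.245/(2.27×27.1) = 0.003983 K/W
R_castable refractory = L/(kA) = 0.135/(0.83×27.1) = 0.006002 K/W
R_total = 0.009985 K/W
Q = ΔT / R_total = 1015 / 0.009985

Q ≈ 102000 W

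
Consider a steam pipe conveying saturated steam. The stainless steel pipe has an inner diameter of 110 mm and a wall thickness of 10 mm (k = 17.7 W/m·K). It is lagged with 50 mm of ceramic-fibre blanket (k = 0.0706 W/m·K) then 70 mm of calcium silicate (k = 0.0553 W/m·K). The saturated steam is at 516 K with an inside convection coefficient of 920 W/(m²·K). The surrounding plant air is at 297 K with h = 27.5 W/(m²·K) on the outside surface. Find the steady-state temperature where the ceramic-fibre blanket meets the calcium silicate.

T ≈ 411 K

Radial resistances (cylindrical: R_cond = ln(r_o/r_i)/(2πkL), R_conv = 1/(h·2πrL)):
R_inner film = 1/(h_i·2πr₁L) = 1/(920×2π×0.055×1) = 0.003145 K/W
R_stainless steel pipe wall = ln(65/55)/(2π×17.7×1) = 0.001502 K/W
R_ceramic-fibre blanket = ln(115/65)/(2π×0.0706×1) = 1.286 K/W
R_calcium silicate = ln(185/115)/(2π×0.0553×1) = 1.368 K/W
R_outer film = 1/(h_o·2πr_oL) = 1/(27.5×2π×0.185×1) = 0.03128 K/W
R_total = 2.69 K/W
Q = ΔT/R_total = 219/2.69
Q = 81.4 W/m
T_interface = T_inner − Q·ΣR(inner→interface) = 516 − 81.4×1.291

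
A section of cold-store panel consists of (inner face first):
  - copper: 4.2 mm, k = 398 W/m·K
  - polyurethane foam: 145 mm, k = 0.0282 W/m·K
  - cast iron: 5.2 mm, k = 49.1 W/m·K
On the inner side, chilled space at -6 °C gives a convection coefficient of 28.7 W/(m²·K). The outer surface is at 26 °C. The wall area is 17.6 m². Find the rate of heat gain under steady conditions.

Model the wall as resistances in series:
R_inner film = 1/(h_i·A) = 1/(28.7×17.6) = 0.00198 K/W
R_copper = L/(kA) = 0.0042/(398×17.6) = 5.996×10^-7 K/W
R_polyurethane foam = L/(kA) = 0.145/(0.0282×17.6) = 0.2922 K/W
R_cast iron = L/(kA) = 0.0052/(49.1×17.6) = 6.017×10^-6 K/W
R_total = 0.2941 K/W
Q = ΔT / R_total = 32 / 0.2941

Q ≈ 109 W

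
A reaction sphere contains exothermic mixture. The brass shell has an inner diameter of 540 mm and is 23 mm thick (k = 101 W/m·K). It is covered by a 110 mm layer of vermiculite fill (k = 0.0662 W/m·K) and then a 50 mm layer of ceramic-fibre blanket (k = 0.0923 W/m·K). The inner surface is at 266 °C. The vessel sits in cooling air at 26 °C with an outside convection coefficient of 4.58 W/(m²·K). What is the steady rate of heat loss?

For a spherical shell R = (1/r₁ − 1/r₂)/(4πk); film R = 1/(h·4πr²). In series:
R_brass shell = (1/0.27 − 1/0.293)/(4π×101) = 2.291×10^-4 K/W
R_vermiculite fill = (1/0.293 − 1/0.403)/(4π×0.0662) = 1.12 K/W
R_ceramic-fibre blanket = (1/0.403 − 1/0.453)/(4π×0.0923) = 0.2361 K/W
R_outer film = 1/(h·4πr_o²) = 1/(4.58×4π×0.453²) = 0.08467 K/W
R_total = 1.441 K/W
Q = ΔT/R_total = 240/1.441

Q ≈ 167 W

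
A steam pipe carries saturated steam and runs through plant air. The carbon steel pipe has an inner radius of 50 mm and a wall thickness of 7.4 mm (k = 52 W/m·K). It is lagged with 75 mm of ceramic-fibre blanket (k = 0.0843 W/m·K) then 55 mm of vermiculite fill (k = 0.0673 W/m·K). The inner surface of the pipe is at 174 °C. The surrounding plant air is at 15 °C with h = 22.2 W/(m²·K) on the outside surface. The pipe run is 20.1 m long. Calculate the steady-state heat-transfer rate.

Q ≈ 1310 W

For a radial system each layer contributes R = ln(r_out/r_in)/(2πkL); films add R = 1/(hA).
R_carbon steel pipe wall = ln(57.4/50)/(2π×52×20.1) = 2.102×10^-5 K/W
R_ceramic-fibre blanket = ln(132.4/57.4)/(2π×0.0843×20.1) = 0.0785 K/W
R_vermiculite fill = ln(187.4/132.4)/(2π×0.0673×20.1) = 0.04088 K/W
R_outer film = 1/(h_o·2πr_oL) = 1/(22.2×2π×0.1874×20.1) = 0.001903 K/W
R_total = 0.1213 K/W
Q = ΔT/R_total = 159/0.1213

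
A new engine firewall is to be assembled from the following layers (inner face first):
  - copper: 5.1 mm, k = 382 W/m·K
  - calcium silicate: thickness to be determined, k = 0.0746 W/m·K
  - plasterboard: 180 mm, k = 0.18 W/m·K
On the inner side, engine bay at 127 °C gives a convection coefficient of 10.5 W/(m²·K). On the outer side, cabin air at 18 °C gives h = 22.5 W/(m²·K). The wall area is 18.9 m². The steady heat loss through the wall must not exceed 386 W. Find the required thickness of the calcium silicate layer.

L ≈ 313 mm

Using the resistance-network approach (series):
R_inner film = 1/(h_i·A) = 1/(10.5×18.9) = 0.005039 K/W
R_copper = L/(kA) = 0.0051/(382×18.9) = 7.064×10^-7 K/W
R_plasterboard = L/(kA) = 0.18/(0.18×18.9) = 0.05291 K/W
R_outer film = 1/(h_o·A) = 1/(22.5×18.9) = 0.002352 K/W
Sum of the known resistances R_other = 0.0603 K/W
Required total resistance R_tot = ΔT/Q_allow = 109/386 = 0.2824 K/W
R_calcium silicate = R_tot − R_other = 0.2221 K/W
L = R·k·A = 0.2221×0.0746×18.9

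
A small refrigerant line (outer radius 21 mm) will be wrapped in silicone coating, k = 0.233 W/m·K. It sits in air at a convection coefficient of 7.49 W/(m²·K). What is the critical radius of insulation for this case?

r_cr ≈ 31.1 mm

For a cylinder r_cr = k/h = 0.233/7.49
r_cr = 31.1 mm; since the bare radius (21 mm) is below r_cr, adding a thin layer of insulation will *increase* heat loss.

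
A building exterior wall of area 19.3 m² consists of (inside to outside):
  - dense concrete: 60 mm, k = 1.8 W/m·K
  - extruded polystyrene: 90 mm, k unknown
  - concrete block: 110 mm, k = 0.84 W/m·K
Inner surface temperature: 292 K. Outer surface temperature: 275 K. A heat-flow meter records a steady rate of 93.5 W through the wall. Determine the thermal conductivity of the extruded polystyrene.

Treating each layer as a thermal resistance in series:
R_dense concrete = L/(kA) = 0.06/(1.8×19.3) = 0.001727 K/W
R_concrete block = L/(kA) = 0.11/(0.84×19.3) = 0.006785 K/W
Sum of known resistances R_other = 0.008512 K/W
Total R = ΔT/Q = 17/93.5 = 0.1818 K/W
R_extruded polystyrene = R_total − R_other = 0.1733 K/W
k = L/(R·A) = 0.09/(0.1733×19.3)

k ≈ 0.0269 W/(m·K)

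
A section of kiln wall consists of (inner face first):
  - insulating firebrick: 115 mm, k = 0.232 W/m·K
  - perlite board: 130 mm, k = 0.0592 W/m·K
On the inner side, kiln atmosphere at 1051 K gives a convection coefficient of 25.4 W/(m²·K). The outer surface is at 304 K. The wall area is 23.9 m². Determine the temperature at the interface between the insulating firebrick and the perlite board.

Using the resistance-network approach (series):
R_inner film = 1/(h_i·A) = 1/(25.4×23.9) = 0.001647 K/W
R_insulating firebrick = L/(kA) = 0.115/(0.232×23.9) = 0.02074 K/W
R_perlite board = L/(kA) = 0.13/(0.0592×23.9) = 0.09188 K/W
R_total = 0.1143 K/W;  Q = ΔT/R_total = 747/0.1143 = 6537 W
T_interface = T_inner − Q·ΣR(inner→interface) = 1051 − 6540×0.02239

T ≈ 905 K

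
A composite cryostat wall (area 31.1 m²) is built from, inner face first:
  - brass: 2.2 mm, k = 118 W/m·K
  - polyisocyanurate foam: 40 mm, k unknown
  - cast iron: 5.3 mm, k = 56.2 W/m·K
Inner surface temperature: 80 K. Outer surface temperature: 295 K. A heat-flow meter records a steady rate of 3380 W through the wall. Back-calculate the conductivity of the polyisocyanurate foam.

Treating each layer as a thermal resistance in series:
R_brass = L/(kA) = 0.0022/(118×31.1) = 5.995×10^-7 K/W
R_cast iron = L/(kA) = 0.0053/(56.2×31.1) = 3.032×10^-6 K/W
Sum of known resistances R_other = 3.632×10^-6 K/W
Total R = ΔT/Q = 215/3380 = 0.06361 K/W
R_polyisocyanurate foam = R_total − R_other = 0.06361 K/W
k = L/(R·A) = 0.04/(0.06361×31.1)

k ≈ 0.0202 W/(m·K)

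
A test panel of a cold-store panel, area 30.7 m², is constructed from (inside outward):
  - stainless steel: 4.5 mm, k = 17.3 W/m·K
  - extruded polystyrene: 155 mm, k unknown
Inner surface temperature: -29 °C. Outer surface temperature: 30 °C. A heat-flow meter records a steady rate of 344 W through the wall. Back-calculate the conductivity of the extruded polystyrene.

k ≈ 0.0294 W/(m·K)

Series thermal resistances:
R_stainless steel = L/(kA) = 0.0045/(17.3×30.7) = 8.473×10^-6 K/W
Sum of known resistances R_other = 8.473×10^-6 K/W
Total R = ΔT/Q = 59/344 = 0.1715 K/W
R_extruded polystyrene = R_total − R_other = 0.1715 K/W
k = L/(R·A) = 0.155/(0.1715×30.7)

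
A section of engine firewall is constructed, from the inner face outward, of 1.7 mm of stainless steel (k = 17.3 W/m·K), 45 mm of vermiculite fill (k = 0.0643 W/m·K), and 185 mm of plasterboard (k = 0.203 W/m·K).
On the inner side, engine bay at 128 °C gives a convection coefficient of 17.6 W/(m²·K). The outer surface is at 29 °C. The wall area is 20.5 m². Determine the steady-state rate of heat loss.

Q ≈ 1220 W

Series thermal resistances:
R_inner film = 1/(h_i·A) = 1/(17.6×20.5) = 0.002772 K/W
R_stainless steel = L/(kA) = 0.0017/(17.3×20.5) = 4.793×10^-6 K/W
R_vermiculite fill = L/(kA) = 0.045/(0.0643×20.5) = 0.03414 K/W
R_plasterboard = L/(kA) = 0.185/(0.203×20.5) = 0.04446 K/W
R_total = 0.08137 K/W
Q = ΔT / R_total = 99 / 0.08137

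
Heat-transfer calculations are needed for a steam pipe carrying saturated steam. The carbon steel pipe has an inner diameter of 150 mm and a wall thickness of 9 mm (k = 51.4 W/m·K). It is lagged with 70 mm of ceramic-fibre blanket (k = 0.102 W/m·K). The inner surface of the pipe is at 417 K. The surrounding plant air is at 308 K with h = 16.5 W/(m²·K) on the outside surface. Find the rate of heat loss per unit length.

Cylindrical conduction, so R = ln(r₂/r₁)/(2πkL) per layer, in series:
R_carbon steel pipe wall = ln(84/75)/(2π×51.4×1) = 3.509×10^-4 K/W
R_ceramic-fibre blanket = ln(154/84)/(2π×0.102×1) = 0.9458 K/W
R_outer film = 1/(h_o·2πr_oL) = 1/(16.5×2π×0.154×1) = 0.06263 K/W
R_total = 1.009 K/W
Q = ΔT/R_total = 109/1.009

q′ ≈ 108 W/m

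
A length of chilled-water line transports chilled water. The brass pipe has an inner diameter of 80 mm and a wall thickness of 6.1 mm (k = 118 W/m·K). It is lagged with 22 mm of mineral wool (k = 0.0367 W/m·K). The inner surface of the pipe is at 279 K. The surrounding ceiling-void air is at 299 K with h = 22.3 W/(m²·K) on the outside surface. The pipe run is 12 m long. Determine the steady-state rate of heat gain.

Q ≈ 134 W

Radial resistances (cylindrical: R_cond = ln(r_o/r_i)/(2πkL), R_conv = 1/(h·2πrL)):
R_brass pipe wall = ln(46.1/40)/(2π×118×12) = 1.595×10^-5 K/W
R_mineral wool = ln(68.1/46.1)/(2π×0.0367×12) = 0.141 K/W
R_outer film = 1/(h_o·2πr_oL) = 1/(22.3×2π×0.0681×12) = 0.008733 K/W
R_total = 0.1497 K/W
Q = ΔT/R_total = 20/0.1497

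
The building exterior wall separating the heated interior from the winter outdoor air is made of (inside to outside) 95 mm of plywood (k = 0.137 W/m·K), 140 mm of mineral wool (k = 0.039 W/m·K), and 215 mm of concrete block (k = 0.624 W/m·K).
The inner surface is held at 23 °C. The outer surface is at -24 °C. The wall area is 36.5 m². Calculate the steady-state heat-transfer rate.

Q ≈ 371 W

Model the wall as resistances in series:
R_plywood = L/(kA) = 0.095/(0.137×36.5) = 0.019 K/W
R_mineral wool = L/(kA) = 0.14/(0.039×36.5) = 0.09835 K/W
R_concrete block = L/(kA) = 0.215/(0.624×36.5) = 0.00944 K/W
R_total = 0.1268 K/W
Q = ΔT / R_total = 47 / 0.1268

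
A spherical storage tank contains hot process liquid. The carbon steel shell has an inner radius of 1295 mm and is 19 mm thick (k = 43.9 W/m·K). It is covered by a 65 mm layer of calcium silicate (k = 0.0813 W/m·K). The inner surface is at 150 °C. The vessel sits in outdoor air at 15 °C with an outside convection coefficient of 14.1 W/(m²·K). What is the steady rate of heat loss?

Q ≈ 3540 W

Radial (spherical) resistances in series:
R_carbon steel shell = (1/1.295 − 1/1.314)/(4π×43.9) = 2.024×10^-5 K/W
R_calcium silicate = (1/1.314 − 1/1.379)/(4π×0.0813) = 0.03511 K/W
R_outer film = 1/(h·4πr_o²) = 1/(14.1×4π×1.379²) = 0.002968 K/W
R_total = 0.0381 K/W
Q = ΔT/R_total = 135/0.0381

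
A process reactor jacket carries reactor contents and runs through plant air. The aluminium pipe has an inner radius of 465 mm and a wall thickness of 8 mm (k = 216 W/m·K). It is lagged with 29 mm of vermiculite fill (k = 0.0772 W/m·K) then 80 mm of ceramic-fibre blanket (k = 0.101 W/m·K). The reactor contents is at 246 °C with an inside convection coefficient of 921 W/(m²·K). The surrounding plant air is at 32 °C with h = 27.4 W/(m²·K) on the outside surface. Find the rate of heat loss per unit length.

For a radial system each layer contributes R = ln(r_out/r_in)/(2πkL); films add R = 1/(hA).
R_inner film = 1/(h_i·2πr₁L) = 1/(921×2π×0.465×1) = 3.716×10^-4 K/W
R_aluminium pipe wall = ln(473/465)/(2π×216×1) = 1.257×10^-5 K/W
R_vermiculite fill = ln(502/473)/(2π×0.0772×1) = 0.1227 K/W
R_ceramic-fibre blanket = ln(582/502)/(2π×0.101×1) = 0.233 K/W
R_outer film = 1/(h_o·2πr_oL) = 1/(27.4×2π×0.582×1) = 0.00998 K/W
R_total = 0.3661 K/W
Q = ΔT/R_total = 214/0.3661

q′ ≈ 585 W/m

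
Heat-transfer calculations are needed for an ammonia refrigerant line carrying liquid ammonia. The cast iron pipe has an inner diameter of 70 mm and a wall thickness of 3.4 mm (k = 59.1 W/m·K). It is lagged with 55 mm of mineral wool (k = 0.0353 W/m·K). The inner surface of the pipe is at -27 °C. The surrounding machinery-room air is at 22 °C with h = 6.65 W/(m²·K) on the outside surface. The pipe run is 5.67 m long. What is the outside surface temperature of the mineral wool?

Radial resistances (cylindrical: R_cond = ln(r_o/r_i)/(2πkL), R_conv = 1/(h·2πrL)):
R_cast iron pipe wall = ln(38.4/35)/(2π×59.1×5.67) = 4.403×10^-5 K/W
R_mineral wool = ln(93.4/38.4)/(2π×0.0353×5.67) = 0.7068 K/W
R_outer film = 1/(h_o·2πr_oL) = 1/(6.65×2π×0.0934×5.67) = 0.04519 K/W
R_total = 0.752 K/W
Q = ΔT/R_total = 49/0.752
Q = 65.2 W
T_interface = T_inner + Q·ΣR(inner→interface) = -27 + 65.2×0.7068

T ≈ 19.1 °C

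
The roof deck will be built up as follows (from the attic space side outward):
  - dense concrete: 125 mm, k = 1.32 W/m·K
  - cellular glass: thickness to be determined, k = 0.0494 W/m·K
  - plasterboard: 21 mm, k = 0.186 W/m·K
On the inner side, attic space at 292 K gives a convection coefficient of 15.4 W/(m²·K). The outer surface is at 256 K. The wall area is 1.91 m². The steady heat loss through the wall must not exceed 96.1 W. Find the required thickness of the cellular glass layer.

L ≈ 21.9 mm

Series thermal resistances:
R_inner film = 1/(h_i·A) = 1/(15.4×1.91) = 0.034 K/W
R_dense concrete = L/(kA) = 0.125/(1.32×1.91) = 0.04958 K/W
R_plasterboard = L/(kA) = 0.021/(0.186×1.91) = 0.05911 K/W
Sum of the known resistances R_other = 0.1427 K/W
Required total resistance R_tot = ΔT/Q_allow = 36/96.1 = 0.3746 K/W
R_cellular glass = R_tot − R_other = 0.2319 K/W
L = R·k·A = 0.2319×0.0494×1.91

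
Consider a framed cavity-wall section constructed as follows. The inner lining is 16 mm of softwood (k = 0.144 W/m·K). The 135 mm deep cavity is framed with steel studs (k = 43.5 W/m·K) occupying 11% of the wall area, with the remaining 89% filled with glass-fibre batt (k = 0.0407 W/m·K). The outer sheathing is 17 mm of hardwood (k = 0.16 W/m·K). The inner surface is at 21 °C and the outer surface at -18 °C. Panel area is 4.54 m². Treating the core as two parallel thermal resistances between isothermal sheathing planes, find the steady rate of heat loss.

Sheathing layers in series; stud and cavity paths in parallel between them.
R_inner = 0.016/(0.144×4.54) = 0.02447 K/W
R_stud  = 0.135/(43.5×0.11×4.54) = 0.006214 K/W
R_cav   = 0.135/(0.0407×0.89×4.54) = 0.8209 K/W
1/R_core = 1/R_stud + 1/R_cav → R_core = 0.006168 K/W
R_outer = 0.017/(0.16×4.54) = 0.0234 K/W
R_total = 0.05404 K/W
Q = ΔT/R_total = 39/0.05404

Q ≈ 722 W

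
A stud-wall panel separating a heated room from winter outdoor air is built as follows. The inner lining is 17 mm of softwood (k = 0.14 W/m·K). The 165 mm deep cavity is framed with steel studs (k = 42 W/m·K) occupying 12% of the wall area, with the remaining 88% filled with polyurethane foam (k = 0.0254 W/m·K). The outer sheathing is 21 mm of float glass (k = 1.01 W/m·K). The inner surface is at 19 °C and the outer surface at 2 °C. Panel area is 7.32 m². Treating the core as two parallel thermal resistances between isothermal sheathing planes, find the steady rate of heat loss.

Q ≈ 712 W

Sheathing layers in series; stud and cavity paths in parallel between them.
R_inner = 0.017/(0.14×7.32) = 0.01659 K/W
R_stud  = 0.165/(42×0.12×7.32) = 0.004472 K/W
R_cav   = 0.165/(0.0254×0.88×7.32) = 1.008 K/W
1/R_core = 1/R_stud + 1/R_cav → R_core = 0.004453 K/W
R_outer = 0.021/(1.01×7.32) = 0.00284 K/W
R_total = 0.02388 K/W
Q = ΔT/R_total = 17/0.02388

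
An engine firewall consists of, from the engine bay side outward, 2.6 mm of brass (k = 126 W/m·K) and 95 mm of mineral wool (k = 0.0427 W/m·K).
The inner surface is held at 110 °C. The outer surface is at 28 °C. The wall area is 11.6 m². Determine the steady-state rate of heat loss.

Treating each layer as a thermal resistance in series:
R_brass = L/(kA) = 0.0026/(126×11.6) = 1.779×10^-6 K/W
R_mineral wool = L/(kA) = 0.095/(0.0427×11.6) = 0.1918 K/W
R_total = 0.1918 K/W
Q = ΔT / R_total = 82 / 0.1918

Q ≈ 428 W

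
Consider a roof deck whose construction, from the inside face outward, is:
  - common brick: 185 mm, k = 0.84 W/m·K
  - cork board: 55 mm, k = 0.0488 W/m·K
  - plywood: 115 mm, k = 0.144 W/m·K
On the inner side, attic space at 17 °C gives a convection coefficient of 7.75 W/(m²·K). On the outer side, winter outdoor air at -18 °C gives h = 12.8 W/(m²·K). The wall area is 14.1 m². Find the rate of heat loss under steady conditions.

Series thermal resistances:
R_inner film = 1/(h_i·A) = 1/(7.75×14.1) = 0.009151 K/W
R_common brick = L/(kA) = 0.185/(0.84×14.1) = 0.01562 K/W
R_cork board = L/(kA) = 0.055/(0.0488×14.1) = 0.07993 K/W
R_plywood = L/(kA) = 0.115/(0.144×14.1) = 0.05664 K/W
R_outer film = 1/(h_o·A) = 1/(12.8×14.1) = 0.005541 K/W
R_total = 0.1669 K/W
Q = ΔT / R_total = 35 / 0.1669

Q ≈ 210 W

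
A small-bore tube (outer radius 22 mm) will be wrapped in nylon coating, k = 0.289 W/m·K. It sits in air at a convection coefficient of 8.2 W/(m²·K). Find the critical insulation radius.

For a cylinder r_cr = k/h = 0.289/8.2
r_cr = 35.2 mm; since the bare radius (22 mm) is below r_cr, adding a thin layer of insulation will *increase* heat loss.

r_cr ≈ 35.2 mm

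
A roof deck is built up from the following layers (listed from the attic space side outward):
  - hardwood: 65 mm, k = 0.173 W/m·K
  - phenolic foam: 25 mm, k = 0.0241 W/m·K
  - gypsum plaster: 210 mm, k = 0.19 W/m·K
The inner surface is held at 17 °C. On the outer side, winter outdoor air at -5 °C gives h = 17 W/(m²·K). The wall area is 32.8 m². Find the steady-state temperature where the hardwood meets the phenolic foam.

Model the wall as resistances in series:
R_hardwood = L/(kA) = 0.065/(0.173×32.8) = 0.01145 K/W
R_phenolic foam = L/(kA) = 0.025/(0.0241×32.8) = 0.03163 K/W
R_gypsum plaster = L/(kA) = 0.21/(0.19×32.8) = 0.0337 K/W
R_outer film = 1/(h_o·A) = 1/(17×32.8) = 0.001793 K/W
R_total = 0.07857 K/W;  Q = ΔT/R_total = 22/0.07857 = 280 W
T_interface = T_inner − Q·ΣR(inner→interface) = 17 − 280×0.01145

T ≈ 13.8 °C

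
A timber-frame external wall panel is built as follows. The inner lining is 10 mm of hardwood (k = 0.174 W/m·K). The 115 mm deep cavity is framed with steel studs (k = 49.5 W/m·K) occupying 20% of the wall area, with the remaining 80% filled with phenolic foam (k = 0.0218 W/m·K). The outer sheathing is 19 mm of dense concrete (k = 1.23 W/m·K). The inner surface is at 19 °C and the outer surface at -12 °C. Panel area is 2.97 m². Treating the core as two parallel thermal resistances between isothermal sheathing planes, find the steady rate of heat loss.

Sheathing layers in series; stud and cavity paths in parallel between them.
R_inner = 0.01/(0.174×2.97) = 0.01935 K/W
R_stud  = 0.115/(49.5×0.2×2.97) = 0.003911 K/W
R_cav   = 0.115/(0.0218×0.8×2.97) = 2.22 K/W
1/R_core = 1/R_stud + 1/R_cav → R_core = 0.003904 K/W
R_outer = 0.019/(1.23×2.97) = 0.005201 K/W
R_total = 0.02846 K/W
Q = ΔT/R_total = 31/0.02846

Q ≈ 1090 W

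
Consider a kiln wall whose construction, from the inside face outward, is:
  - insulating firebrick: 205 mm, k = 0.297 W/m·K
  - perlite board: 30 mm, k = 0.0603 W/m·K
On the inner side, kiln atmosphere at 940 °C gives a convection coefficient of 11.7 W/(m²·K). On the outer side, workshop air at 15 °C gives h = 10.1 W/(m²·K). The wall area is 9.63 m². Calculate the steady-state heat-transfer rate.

Q ≈ 6490 W

Series thermal resistances:
R_inner film = 1/(h_i·A) = 1/(11.7×9.63) = 0.008875 K/W
R_insulating firebrick = L/(kA) = 0.205/(0.297×9.63) = 0.07168 K/W
R_perlite board = L/(kA) = 0.03/(0.0603×9.63) = 0.05166 K/W
R_outer film = 1/(h_o·A) = 1/(10.1×9.63) = 0.01028 K/W
R_total = 0.1425 K/W
Q = ΔT / R_total = 925 / 0.1425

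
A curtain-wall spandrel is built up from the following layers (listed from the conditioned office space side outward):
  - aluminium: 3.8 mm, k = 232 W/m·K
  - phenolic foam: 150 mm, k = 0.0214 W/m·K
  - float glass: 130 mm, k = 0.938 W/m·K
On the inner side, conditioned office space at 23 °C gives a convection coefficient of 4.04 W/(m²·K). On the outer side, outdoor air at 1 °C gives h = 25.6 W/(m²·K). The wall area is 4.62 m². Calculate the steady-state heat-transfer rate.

Q ≈ 13.7 W

Series thermal resistances:
R_inner film = 1/(h_i·A) = 1/(4.04×4.62) = 0.05358 K/W
R_aluminium = L/(kA) = 0.0038/(232×4.62) = 3.545×10^-6 K/W
R_phenolic foam = L/(kA) = 0.15/(0.0214×4.62) = 1.517 K/W
R_float glass = L/(kA) = 0.13/(0.938×4.62) = 0.03 K/W
R_outer film = 1/(h_o·A) = 1/(25.6×4.62) = 0.008455 K/W
R_total = 1.609 K/W
Q = ΔT / R_total = 22 / 1.609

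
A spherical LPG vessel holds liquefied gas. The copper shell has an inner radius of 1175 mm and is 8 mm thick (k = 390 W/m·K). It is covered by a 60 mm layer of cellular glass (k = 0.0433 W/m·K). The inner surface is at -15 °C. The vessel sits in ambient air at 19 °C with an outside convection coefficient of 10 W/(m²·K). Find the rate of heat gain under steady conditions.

Q ≈ 424 W

Spherical conduction: R = (1/r_in − 1/r_out)/(4πk) per layer; series-sum.
R_copper shell = (1/1.175 − 1/1.183)/(4π×390) = 1.174×10^-6 K/W
R_cellular glass = (1/1.183 − 1/1.243)/(4π×0.0433) = 0.07499 K/W
R_outer film = 1/(h·4πr_o²) = 1/(10×4π×1.243²) = 0.00515 K/W
R_total = 0.08014 K/W
Q = ΔT/R_total = 34/0.08014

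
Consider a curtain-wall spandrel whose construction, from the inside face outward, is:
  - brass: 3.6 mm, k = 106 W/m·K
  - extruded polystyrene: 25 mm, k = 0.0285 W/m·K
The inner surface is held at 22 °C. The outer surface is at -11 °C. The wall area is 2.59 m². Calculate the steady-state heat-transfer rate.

Thermal resistances in series:
R_brass = L/(kA) = 0.0036/(106×2.59) = 1.311×10^-5 K/W
R_extruded polystyrene = L/(kA) = 0.025/(0.0285×2.59) = 0.3387 K/W
R_total = 0.3387 K/W
Q = ΔT / R_total = 33 / 0.3387

Q ≈ 97.4 W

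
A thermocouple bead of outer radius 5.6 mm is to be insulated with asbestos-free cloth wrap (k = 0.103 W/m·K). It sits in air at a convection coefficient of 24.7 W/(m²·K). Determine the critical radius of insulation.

For a sphere r_cr = 2k/h = 2×0.103/24.7
r_cr = 8.34 mm; since the bare radius (5.6 mm) is below r_cr, adding a thin layer of insulation will *increase* heat loss.

r_cr ≈ 8.34 mm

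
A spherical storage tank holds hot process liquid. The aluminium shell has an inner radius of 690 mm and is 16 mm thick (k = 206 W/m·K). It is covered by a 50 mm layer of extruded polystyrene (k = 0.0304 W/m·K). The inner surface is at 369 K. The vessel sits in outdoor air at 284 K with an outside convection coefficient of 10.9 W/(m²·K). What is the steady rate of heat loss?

For a spherical shell R = (1/r₁ − 1/r₂)/(4πk); film R = 1/(h·4πr²). In series:
R_aluminium shell = (1/0.69 − 1/0.706)/(4π×206) = 1.269×10^-5 K/W
R_extruded polystyrene = (1/0.706 − 1/0.756)/(4π×0.0304) = 0.2452 K/W
R_outer film = 1/(h·4πr_o²) = 1/(10.9×4π×0.756²) = 0.01277 K/W
R_total = 0.258 K/W
Q = ΔT/R_total = 85/0.258

Q ≈ 329 W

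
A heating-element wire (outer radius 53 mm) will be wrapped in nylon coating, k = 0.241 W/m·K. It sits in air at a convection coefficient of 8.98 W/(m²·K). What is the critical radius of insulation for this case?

For a cylinder r_cr = k/h = 0.241/8.98
r_cr = 26.8 mm; since the bare radius (53 mm) is above r_cr, any added insulation will reduce heat loss.

r_cr ≈ 26.8 mm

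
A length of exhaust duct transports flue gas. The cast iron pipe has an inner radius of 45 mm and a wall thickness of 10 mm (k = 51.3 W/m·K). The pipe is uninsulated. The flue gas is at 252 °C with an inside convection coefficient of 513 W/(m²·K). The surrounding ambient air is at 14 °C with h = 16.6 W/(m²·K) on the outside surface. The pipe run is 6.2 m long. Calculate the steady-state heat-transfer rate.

Q ≈ 8110 W

Per-layer cylindrical resistances, series-summed:
R_inner film = 1/(h_i·2πr₁L) = 1/(513×2π×0.045×6.2) = 0.001112 K/W
R_cast iron pipe wall = ln(55/45)/(2π×51.3×6.2) = 1.004×10^-4 K/W
R_outer film = 1/(h_o·2πr_oL) = 1/(16.6×2π×0.055×6.2) = 0.02812 K/W
R_total = 0.02933 K/W
Q = ΔT/R_total = 238/0.02933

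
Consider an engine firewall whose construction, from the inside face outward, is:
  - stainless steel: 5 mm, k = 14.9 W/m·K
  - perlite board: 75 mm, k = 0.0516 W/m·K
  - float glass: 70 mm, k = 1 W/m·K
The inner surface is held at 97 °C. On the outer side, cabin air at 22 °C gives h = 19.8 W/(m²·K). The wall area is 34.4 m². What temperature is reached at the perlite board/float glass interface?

Using the resistance-network approach (series):
R_stainless steel = L/(kA) = 0.005/(14.9×34.4) = 9.755×10^-6 K/W
R_perlite board = L/(kA) = 0.075/(0.0516×34.4) = 0.04225 K/W
R_float glass = L/(kA) = 0.07/(1×34.4) = 0.002035 K/W
R_outer film = 1/(h_o·A) = 1/(19.8×34.4) = 0.001468 K/W
R_total = 0.04577 K/W;  Q = ΔT/R_total = 75/0.04577 = 1639 W
T_interface = T_inner − Q·ΣR(inner→interface) = 97 − 1640×0.04226

T ≈ 27.7 °C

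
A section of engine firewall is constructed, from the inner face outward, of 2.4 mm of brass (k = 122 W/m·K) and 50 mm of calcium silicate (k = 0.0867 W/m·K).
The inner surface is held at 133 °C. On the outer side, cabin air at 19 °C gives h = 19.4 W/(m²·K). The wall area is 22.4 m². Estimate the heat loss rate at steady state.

Q ≈ 4060 W

Model the wall as resistances in series:
R_brass = L/(kA) = 0.0024/(122×22.4) = 8.782×10^-7 K/W
R_calcium silicate = L/(kA) = 0.05/(0.0867×22.4) = 0.02575 K/W
R_outer film = 1/(h_o·A) = 1/(19.4×22.4) = 0.002301 K/W
R_total = 0.02805 K/W
Q = ΔT / R_total = 114 / 0.02805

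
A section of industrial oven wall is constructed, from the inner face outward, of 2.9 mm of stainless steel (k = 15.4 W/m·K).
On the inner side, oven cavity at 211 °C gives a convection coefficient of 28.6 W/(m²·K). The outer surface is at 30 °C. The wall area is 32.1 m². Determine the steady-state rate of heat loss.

Treating each layer as a thermal resistance in series:
R_inner film = 1/(h_i·A) = 1/(28.6×32.1) = 0.001089 K/W
R_stainless steel = L/(kA) = 0.0029/(15.4×32.1) = 5.866×10^-6 K/W
R_total = 0.001095 K/W
Q = ΔT / R_total = 181 / 0.001095

Q ≈ 165000 W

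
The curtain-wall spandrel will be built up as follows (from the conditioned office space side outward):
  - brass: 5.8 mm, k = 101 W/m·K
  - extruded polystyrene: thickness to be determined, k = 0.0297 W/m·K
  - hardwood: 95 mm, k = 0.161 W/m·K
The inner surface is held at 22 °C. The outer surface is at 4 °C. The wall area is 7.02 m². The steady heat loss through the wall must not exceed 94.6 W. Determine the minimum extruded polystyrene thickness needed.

L ≈ 22.1 mm

Series thermal resistances:
R_brass = L/(kA) = 0.0058/(101×7.02) = 8.18×10^-6 K/W
R_hardwood = L/(kA) = 0.095/(0.161×7.02) = 0.08405 K/W
Sum of the known resistances R_other = 0.08406 K/W
Required total resistance R_tot = ΔT/Q_allow = 18/94.6 = 0.1903 K/W
R_extruded polystyrene = R_tot − R_other = 0.1062 K/W
L = R·k·A = 0.1062×0.0297×7.02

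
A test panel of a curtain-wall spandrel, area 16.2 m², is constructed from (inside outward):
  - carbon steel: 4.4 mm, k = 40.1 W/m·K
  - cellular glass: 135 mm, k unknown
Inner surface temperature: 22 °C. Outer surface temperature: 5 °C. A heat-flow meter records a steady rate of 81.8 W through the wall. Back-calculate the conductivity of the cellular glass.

k ≈ 0.0401 W/(m·K)

Model the wall as resistances in series:
R_carbon steel = L/(kA) = 0.0044/(40.1×16.2) = 6.773×10^-6 K/W
Sum of known resistances R_other = 6.773×10^-6 K/W
Total R = ΔT/Q = 17/81.8 = 0.2078 K/W
R_cellular glass = R_total − R_other = 0.2078 K/W
k = L/(R·A) = 0.135/(0.2078×16.2)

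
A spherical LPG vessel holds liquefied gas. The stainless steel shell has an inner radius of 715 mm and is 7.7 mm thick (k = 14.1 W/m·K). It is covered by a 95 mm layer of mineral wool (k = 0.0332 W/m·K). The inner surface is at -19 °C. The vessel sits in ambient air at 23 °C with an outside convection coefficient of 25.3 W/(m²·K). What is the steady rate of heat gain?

Spherical conduction: R = (1/r_in − 1/r_out)/(4πk) per layer; series-sum.
R_stainless steel shell = (1/0.715 − 1/0.7227)/(4π×14.1) = 8.41×10^-5 K/W
R_mineral wool = (1/0.7227 − 1/0.8177)/(4π×0.0332) = 0.3853 K/W
R_outer film = 1/(h·4πr_o²) = 1/(25.3×4π×0.8177²) = 0.004704 K/W
R_total = 0.3901 K/W
Q = ΔT/R_total = 42/0.3901

Q ≈ 108 W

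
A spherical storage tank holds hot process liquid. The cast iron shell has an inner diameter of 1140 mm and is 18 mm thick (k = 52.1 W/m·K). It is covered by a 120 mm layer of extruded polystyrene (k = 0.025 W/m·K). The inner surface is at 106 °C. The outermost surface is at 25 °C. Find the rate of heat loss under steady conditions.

Q ≈ 88.3 W

For a spherical shell R = (1/r₁ − 1/r₂)/(4πk); film R = 1/(h·4πr²). In series:
R_cast iron shell = (1/0.57 − 1/0.588)/(4π×52.1) = 8.203×10^-5 K/W
R_extruded polystyrene = (1/0.588 − 1/0.708)/(4π×0.025) = 0.9175 K/W
R_total = 0.9176 K/W
Q = ΔT/R_total = 81/0.9176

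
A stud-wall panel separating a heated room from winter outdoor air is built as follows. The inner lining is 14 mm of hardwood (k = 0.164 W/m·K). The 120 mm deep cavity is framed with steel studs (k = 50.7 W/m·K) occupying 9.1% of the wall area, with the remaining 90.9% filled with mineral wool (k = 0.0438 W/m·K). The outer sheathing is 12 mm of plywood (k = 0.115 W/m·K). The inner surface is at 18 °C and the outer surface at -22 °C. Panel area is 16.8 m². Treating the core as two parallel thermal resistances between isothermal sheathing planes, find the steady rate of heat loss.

Q ≈ 3120 W

Sheathing layers in series; stud and cavity paths in parallel between them.
R_inner = 0.014/(0.164×16.8) = 0.005081 K/W
R_stud  = 0.12/(50.7×0.091×16.8) = 0.001548 K/W
R_cav   = 0.12/(0.0438×0.909×16.8) = 0.1794 K/W
1/R_core = 1/R_stud + 1/R_cav → R_core = 0.001535 K/W
R_outer = 0.012/(0.115×16.8) = 0.006211 K/W
R_total = 0.01283 K/W
Q = ΔT/R_total = 40/0.01283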